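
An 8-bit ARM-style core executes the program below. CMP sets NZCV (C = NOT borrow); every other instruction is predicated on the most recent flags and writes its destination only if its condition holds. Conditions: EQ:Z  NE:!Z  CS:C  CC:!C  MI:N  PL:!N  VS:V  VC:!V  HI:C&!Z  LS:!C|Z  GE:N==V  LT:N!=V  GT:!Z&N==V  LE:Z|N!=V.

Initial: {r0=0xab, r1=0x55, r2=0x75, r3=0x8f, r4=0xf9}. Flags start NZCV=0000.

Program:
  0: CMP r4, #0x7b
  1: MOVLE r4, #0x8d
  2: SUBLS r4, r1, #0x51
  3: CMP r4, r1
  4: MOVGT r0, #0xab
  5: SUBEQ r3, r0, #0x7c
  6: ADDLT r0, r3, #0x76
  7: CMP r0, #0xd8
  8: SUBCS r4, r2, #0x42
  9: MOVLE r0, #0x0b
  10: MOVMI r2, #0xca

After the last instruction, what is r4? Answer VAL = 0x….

0: ✓ CMP  NZCV=0011
1: ✓ MOVLE  r4←0x8d
2: · SUBLS
3: ✓ CMP  NZCV=0011
4: · MOVGT
5: · SUBEQ
6: ✓ ADDLT  r0←0x05
7: ✓ CMP  NZCV=0000
8: · SUBCS
9: · MOVLE
10: · MOVMI

VAL = 0x8d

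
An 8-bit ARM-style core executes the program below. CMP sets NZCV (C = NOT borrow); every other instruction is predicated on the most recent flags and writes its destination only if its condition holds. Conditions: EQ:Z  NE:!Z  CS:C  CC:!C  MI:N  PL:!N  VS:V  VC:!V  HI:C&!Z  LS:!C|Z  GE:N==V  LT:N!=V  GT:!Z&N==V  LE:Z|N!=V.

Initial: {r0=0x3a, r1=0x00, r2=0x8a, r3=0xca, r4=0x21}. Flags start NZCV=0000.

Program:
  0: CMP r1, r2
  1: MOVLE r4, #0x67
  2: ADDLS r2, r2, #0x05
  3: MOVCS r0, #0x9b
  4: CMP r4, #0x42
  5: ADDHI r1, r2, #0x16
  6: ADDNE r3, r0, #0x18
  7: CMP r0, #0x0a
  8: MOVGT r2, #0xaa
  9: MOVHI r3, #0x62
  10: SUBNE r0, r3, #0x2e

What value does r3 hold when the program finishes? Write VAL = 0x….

0: ✓ CMP  NZCV=0000
1: · MOVLE
2: ✓ ADDLS  r2←0x8f
3: · MOVCS
4: ✓ CMP  NZCV=1000
5: · ADDHI
6: ✓ ADDNE  r3←0x52
7: ✓ CMP  NZCV=0010
8: ✓ MOVGT  r2←0xaa
9: ✓ MOVHI  r3←0x62
10: ✓ SUBNE  r0←0x34

VAL = 0x62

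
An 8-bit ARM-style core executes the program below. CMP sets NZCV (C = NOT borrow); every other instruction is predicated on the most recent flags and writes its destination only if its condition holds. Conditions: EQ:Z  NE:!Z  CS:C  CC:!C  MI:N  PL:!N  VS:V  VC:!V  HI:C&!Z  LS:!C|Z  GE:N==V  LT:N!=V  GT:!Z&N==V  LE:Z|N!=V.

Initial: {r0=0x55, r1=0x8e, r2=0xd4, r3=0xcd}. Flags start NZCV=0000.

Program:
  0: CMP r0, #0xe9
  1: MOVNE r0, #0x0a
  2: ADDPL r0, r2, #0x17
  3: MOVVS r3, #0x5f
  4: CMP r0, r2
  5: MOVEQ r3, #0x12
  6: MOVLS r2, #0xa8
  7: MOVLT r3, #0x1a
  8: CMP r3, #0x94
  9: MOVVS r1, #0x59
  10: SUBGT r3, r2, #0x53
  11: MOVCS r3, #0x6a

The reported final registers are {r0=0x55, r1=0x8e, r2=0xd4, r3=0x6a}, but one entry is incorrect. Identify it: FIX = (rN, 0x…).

FIX = (r0, 0xeb)

[0] flags=0000 → (cmp)
[1] flags=0000 NE?T → r0=0x0a
[2] flags=0000 PL?T → r0=0xeb
[3] flags=0000 VS?F → skip
[4] flags=0010 → (cmp)
[5] flags=0010 EQ?F → skip
[6] flags=0010 LS?F → skip
[7] flags=0010 LT?F → skip
[8] flags=0010 → (cmp)
[9] flags=0010 VS?F → skip
[10] flags=0010 GT?T → r3=0x81
[11] flags=0010 CS?T → r3=0x6a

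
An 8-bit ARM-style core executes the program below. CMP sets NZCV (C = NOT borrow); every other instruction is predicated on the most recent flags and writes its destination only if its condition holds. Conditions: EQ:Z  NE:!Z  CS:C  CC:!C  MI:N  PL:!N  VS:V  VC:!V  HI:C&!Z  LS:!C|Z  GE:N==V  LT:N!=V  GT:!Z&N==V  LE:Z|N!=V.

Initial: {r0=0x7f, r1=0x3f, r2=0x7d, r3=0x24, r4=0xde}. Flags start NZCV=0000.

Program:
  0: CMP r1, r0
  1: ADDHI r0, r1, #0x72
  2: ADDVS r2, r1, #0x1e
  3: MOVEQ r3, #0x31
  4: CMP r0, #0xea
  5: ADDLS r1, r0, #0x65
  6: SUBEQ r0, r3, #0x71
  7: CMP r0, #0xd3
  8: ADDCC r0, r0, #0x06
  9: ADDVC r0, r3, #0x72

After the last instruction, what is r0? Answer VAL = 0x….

[0] flags=1000 → (cmp)
[1] flags=1000 HI?F → skip
[2] flags=1000 VS?F → skip
[3] flags=1000 EQ?F → skip
[4] flags=1001 → (cmp)
[5] flags=1001 LS?T → r1=0xe4
[6] flags=1001 EQ?F → skip
[7] flags=1001 → (cmp)
[8] flags=1001 CC?T → r0=0x85
[9] flags=1001 VC?F → skip

VAL = 0x85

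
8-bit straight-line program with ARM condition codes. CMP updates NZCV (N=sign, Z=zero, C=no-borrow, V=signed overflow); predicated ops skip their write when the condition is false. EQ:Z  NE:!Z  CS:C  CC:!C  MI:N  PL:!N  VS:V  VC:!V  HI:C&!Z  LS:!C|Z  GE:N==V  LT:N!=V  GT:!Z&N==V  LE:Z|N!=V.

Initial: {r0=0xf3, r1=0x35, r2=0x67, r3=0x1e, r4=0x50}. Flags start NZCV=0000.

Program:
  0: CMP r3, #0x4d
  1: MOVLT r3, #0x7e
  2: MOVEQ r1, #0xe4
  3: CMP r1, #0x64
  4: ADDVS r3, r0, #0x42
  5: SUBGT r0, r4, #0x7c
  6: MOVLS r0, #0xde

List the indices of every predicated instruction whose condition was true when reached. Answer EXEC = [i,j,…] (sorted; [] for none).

0: ✓ CMP  NZCV=1000
1: ✓ MOVLT  r3←0x7e
2: · MOVEQ
3: ✓ CMP  NZCV=1000
4: · ADDVS
5: · SUBGT
6: ✓ MOVLS  r0←0xde

EXEC = [1,6]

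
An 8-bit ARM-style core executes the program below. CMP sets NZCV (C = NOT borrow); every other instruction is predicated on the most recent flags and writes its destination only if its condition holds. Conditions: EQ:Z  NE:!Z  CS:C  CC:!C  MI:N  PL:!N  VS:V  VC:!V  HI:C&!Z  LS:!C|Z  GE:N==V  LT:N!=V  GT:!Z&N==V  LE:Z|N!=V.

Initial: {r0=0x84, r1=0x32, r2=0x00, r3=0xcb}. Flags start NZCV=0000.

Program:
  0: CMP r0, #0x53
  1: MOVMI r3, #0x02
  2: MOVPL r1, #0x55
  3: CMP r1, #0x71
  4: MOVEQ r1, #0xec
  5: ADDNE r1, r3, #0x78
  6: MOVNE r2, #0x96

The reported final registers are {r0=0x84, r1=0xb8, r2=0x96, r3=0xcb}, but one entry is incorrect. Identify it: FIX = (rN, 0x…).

FIX = (r1, 0x43)

[0] flags=0011 → (cmp)
[1] flags=0011 MI?F → skip
[2] flags=0011 PL?T → r1=0x55
[3] flags=1000 → (cmp)
[4] flags=1000 EQ?F → skip
[5] flags=1000 NE?T → r1=0x43
[6] flags=1000 NE?T → r2=0x96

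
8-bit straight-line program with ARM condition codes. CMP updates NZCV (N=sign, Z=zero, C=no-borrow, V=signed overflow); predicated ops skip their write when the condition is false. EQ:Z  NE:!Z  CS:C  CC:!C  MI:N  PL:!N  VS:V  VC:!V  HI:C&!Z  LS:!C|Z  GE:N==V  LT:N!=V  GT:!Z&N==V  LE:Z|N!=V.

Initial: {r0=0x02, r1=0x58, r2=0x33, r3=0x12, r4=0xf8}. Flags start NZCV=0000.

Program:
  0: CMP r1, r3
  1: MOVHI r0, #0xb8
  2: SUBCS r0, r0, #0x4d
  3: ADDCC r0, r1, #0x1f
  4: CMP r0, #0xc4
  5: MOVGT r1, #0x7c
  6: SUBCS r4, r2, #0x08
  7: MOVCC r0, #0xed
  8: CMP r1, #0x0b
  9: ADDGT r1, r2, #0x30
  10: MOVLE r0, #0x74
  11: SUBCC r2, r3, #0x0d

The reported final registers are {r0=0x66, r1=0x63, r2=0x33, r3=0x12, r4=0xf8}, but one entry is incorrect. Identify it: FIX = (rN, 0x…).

0: ✓ CMP  NZCV=0010
1: ✓ MOVHI  r0←0xb8
2: ✓ SUBCS  r0←0x6b
3: · ADDCC
4: ✓ CMP  NZCV=1001
5: ✓ MOVGT  r1←0x7c
6: · SUBCS
7: ✓ MOVCC  r0←0xed
8: ✓ CMP  NZCV=0010
9: ✓ ADDGT  r1←0x63
10: · MOVLE
11: · SUBCC

FIX = (r0, 0xed)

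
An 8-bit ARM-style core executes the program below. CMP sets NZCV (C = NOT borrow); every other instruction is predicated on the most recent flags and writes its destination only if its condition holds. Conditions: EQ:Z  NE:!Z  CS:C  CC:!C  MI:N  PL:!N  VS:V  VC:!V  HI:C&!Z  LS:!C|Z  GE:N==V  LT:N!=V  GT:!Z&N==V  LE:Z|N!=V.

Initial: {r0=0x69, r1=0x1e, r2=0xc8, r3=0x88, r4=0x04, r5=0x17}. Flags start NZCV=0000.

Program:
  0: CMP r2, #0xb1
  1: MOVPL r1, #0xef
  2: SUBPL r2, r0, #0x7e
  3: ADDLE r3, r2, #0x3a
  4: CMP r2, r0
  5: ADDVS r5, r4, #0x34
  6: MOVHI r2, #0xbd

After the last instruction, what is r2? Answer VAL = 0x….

VAL = 0xbd

[0] flags=0010 → (cmp)
[1] flags=0010 PL?T → r1=0xef
[2] flags=0010 PL?T → r2=0xeb
[3] flags=0010 LE?F → skip
[4] flags=1010 → (cmp)
[5] flags=1010 VS?F → skip
[6] flags=1010 HI?T → r2=0xbd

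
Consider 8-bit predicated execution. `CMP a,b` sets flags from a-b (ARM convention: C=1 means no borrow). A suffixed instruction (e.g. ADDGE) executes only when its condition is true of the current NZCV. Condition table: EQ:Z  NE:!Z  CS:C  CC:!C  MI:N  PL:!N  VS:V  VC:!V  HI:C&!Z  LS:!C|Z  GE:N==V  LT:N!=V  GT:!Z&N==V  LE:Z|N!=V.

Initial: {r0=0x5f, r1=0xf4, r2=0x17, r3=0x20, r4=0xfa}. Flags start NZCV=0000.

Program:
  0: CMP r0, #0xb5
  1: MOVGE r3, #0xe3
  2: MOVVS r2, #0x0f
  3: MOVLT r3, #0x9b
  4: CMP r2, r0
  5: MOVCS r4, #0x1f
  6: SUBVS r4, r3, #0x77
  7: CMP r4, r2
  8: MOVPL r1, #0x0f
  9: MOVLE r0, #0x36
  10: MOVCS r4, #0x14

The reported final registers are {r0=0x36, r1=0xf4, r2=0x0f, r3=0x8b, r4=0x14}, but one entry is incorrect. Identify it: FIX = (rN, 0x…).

FIX = (r3, 0xe3)

[0] flags=1001 → (cmp)
[1] flags=1001 GE?T → r3=0xe3
[2] flags=1001 VS?T → r2=0x0f
[3] flags=1001 LT?F → skip
[4] flags=1000 → (cmp)
[5] flags=1000 CS?F → skip
[6] flags=1000 VS?F → skip
[7] flags=1010 → (cmp)
[8] flags=1010 PL?F → skip
[9] flags=1010 LE?T → r0=0x36
[10] flags=1010 CS?T → r4=0x14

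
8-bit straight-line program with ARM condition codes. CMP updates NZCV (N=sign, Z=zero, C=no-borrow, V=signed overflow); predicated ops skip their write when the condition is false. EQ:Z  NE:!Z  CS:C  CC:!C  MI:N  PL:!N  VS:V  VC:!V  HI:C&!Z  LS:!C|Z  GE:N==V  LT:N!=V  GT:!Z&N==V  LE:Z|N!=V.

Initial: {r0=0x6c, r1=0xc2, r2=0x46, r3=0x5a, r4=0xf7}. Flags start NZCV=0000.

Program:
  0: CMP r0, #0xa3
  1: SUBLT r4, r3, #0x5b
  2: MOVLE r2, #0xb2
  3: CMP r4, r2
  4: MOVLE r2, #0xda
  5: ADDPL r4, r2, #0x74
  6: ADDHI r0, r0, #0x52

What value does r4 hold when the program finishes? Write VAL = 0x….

VAL = 0xf7

[0] flags=1001 → (cmp)
[1] flags=1001 LT?F → skip
[2] flags=1001 LE?F → skip
[3] flags=1010 → (cmp)
[4] flags=1010 LE?T → r2=0xda
[5] flags=1010 PL?F → skip
[6] flags=1010 HI?T → r0=0xbe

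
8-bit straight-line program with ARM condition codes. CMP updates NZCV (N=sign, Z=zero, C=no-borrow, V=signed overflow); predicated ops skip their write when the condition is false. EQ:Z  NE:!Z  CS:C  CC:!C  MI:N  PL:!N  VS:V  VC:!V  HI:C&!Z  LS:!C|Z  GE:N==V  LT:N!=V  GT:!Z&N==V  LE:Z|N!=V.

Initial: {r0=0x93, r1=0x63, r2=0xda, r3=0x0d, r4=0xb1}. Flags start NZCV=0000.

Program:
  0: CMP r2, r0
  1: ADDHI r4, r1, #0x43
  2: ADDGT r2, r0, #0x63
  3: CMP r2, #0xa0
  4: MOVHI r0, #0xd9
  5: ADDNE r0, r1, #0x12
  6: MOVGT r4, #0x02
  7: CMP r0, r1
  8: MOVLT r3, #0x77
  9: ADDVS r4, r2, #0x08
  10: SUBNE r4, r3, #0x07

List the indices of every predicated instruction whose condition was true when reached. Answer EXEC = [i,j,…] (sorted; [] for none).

EXEC = [1,2,4,5,6,10]

[0] flags=0010 → (cmp)
[1] flags=0010 HI?T → r4=0xa6
[2] flags=0010 GT?T → r2=0xf6
[3] flags=0010 → (cmp)
[4] flags=0010 HI?T → r0=0xd9
[5] flags=0010 NE?T → r0=0x75
[6] flags=0010 GT?T → r4=0x02
[7] flags=0010 → (cmp)
[8] flags=0010 LT?F → skip
[9] flags=0010 VS?F → skip
[10] flags=0010 NE?T → r4=0x06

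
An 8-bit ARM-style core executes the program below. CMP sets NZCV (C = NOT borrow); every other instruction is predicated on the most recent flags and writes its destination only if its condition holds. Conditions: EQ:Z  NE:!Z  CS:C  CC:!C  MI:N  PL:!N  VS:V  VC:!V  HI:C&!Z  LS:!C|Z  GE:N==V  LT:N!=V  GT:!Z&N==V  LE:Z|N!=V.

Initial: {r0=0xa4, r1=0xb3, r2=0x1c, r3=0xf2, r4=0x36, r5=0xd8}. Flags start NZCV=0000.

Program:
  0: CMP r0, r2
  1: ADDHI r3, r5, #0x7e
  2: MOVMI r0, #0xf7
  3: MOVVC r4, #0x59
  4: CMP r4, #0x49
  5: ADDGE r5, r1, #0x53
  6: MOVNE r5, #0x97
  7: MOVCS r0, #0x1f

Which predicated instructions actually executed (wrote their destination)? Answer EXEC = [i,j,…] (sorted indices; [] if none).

EXEC = [1,2,3,5,6,7]

[0] flags=1010 → (cmp)
[1] flags=1010 HI?T → r3=0x56
[2] flags=1010 MI?T → r0=0xf7
[3] flags=1010 VC?T → r4=0x59
[4] flags=0010 → (cmp)
[5] flags=0010 GE?T → r5=0x06
[6] flags=0010 NE?T → r5=0x97
[7] flags=0010 CS?T → r0=0x1f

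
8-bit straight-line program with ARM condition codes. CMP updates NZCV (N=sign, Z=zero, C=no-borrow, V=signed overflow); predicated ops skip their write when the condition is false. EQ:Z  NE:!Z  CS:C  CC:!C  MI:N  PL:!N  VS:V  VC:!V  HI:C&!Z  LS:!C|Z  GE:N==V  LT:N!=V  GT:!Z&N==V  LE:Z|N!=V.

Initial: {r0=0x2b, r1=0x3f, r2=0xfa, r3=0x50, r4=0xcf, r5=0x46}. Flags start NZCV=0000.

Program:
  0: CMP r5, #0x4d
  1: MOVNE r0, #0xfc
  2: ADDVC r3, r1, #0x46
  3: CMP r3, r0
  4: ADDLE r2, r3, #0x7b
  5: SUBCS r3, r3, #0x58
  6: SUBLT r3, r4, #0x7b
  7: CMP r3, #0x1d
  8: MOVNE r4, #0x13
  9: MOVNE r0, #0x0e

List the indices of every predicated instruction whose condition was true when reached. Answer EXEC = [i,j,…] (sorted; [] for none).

[0] flags=1000 → (cmp)
[1] flags=1000 NE?T → r0=0xfc
[2] flags=1000 VC?T → r3=0x85
[3] flags=1000 → (cmp)
[4] flags=1000 LE?T → r2=0x00
[5] flags=1000 CS?F → skip
[6] flags=1000 LT?T → r3=0x54
[7] flags=0010 → (cmp)
[8] flags=0010 NE?T → r4=0x13
[9] flags=0010 NE?T → r0=0x0e

EXEC = [1,2,4,6,8,9]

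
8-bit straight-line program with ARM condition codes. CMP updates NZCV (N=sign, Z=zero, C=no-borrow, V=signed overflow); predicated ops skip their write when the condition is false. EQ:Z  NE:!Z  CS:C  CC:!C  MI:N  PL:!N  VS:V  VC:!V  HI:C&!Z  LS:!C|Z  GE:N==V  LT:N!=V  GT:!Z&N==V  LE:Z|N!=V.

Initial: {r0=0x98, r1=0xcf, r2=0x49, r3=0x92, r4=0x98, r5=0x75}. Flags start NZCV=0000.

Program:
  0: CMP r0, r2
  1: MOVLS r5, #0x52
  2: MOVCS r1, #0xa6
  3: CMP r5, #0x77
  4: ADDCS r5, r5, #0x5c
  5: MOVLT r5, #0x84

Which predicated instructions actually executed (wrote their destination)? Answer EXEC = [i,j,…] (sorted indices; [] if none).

0: ✓ CMP  NZCV=0011
1: · MOVLS
2: ✓ MOVCS  r1←0xa6
3: ✓ CMP  NZCV=1000
4: · ADDCS
5: ✓ MOVLT  r5←0x84

EXEC = [2,5]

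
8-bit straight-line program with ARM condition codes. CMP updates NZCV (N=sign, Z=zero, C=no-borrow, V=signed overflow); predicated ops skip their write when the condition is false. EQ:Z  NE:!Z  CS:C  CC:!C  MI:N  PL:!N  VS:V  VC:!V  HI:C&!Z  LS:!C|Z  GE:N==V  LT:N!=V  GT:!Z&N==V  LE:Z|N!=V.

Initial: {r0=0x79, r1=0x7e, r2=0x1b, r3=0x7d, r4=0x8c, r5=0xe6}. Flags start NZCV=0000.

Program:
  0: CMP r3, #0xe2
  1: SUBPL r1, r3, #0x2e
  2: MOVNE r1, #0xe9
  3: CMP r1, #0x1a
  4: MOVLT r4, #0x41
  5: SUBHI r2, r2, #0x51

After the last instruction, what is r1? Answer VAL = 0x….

VAL = 0xe9

[0] flags=1001 → (cmp)
[1] flags=1001 PL?F → skip
[2] flags=1001 NE?T → r1=0xe9
[3] flags=1010 → (cmp)
[4] flags=1010 LT?T → r4=0x41
[5] flags=1010 HI?T → r2=0xca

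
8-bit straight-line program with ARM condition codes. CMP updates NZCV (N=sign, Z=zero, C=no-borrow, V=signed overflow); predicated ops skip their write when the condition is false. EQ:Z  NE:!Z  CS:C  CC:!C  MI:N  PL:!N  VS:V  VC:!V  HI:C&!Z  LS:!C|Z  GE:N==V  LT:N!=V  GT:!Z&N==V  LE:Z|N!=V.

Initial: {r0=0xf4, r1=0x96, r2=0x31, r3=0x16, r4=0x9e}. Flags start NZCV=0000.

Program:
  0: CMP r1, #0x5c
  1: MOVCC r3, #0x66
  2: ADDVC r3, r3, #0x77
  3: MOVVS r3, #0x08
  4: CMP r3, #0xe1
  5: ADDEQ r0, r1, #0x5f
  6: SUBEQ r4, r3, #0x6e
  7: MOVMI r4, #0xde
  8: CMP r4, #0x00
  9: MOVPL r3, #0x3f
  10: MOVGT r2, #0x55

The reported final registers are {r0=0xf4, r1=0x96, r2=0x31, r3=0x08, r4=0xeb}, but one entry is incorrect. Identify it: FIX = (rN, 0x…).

[0] flags=0011 → (cmp)
[1] flags=0011 CC?F → skip
[2] flags=0011 VC?F → skip
[3] flags=0011 VS?T → r3=0x08
[4] flags=0000 → (cmp)
[5] flags=0000 EQ?F → skip
[6] flags=0000 EQ?F → skip
[7] flags=0000 MI?F → skip
[8] flags=1010 → (cmp)
[9] flags=1010 PL?F → skip
[10] flags=1010 GT?F → skip

FIX = (r4, 0x9e)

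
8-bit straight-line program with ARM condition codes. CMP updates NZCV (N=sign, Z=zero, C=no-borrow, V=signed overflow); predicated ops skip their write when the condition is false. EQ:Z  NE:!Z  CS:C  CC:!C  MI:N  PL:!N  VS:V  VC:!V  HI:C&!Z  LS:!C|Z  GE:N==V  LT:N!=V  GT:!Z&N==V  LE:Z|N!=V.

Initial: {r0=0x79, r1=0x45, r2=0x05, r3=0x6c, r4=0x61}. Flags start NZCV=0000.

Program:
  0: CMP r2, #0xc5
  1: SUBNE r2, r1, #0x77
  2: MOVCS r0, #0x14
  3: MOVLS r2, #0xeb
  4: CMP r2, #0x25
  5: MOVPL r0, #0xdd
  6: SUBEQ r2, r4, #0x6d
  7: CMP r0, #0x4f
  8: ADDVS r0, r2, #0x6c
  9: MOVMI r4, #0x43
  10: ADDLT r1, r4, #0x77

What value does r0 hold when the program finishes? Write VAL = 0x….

0: ✓ CMP  NZCV=0000
1: ✓ SUBNE  r2←0xce
2: · MOVCS
3: ✓ MOVLS  r2←0xeb
4: ✓ CMP  NZCV=1010
5: · MOVPL
6: · SUBEQ
7: ✓ CMP  NZCV=0010
8: · ADDVS
9: · MOVMI
10: · ADDLT

VAL = 0x79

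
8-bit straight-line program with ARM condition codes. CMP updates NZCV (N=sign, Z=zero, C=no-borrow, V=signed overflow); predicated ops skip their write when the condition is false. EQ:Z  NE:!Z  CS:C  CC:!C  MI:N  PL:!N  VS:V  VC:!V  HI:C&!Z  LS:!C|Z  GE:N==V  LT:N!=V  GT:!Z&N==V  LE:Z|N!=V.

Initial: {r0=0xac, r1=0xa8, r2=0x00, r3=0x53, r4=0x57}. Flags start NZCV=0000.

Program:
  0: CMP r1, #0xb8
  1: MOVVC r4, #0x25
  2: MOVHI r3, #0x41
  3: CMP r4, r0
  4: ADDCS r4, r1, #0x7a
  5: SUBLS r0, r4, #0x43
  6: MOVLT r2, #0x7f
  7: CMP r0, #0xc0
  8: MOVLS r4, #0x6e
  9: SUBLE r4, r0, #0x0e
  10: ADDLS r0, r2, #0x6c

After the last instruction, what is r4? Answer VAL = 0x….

VAL = 0x25

0: ✓ CMP  NZCV=1000
1: ✓ MOVVC  r4←0x25
2: · MOVHI
3: ✓ CMP  NZCV=0000
4: · ADDCS
5: ✓ SUBLS  r0←0xe2
6: · MOVLT
7: ✓ CMP  NZCV=0010
8: · MOVLS
9: · SUBLE
10: · ADDLS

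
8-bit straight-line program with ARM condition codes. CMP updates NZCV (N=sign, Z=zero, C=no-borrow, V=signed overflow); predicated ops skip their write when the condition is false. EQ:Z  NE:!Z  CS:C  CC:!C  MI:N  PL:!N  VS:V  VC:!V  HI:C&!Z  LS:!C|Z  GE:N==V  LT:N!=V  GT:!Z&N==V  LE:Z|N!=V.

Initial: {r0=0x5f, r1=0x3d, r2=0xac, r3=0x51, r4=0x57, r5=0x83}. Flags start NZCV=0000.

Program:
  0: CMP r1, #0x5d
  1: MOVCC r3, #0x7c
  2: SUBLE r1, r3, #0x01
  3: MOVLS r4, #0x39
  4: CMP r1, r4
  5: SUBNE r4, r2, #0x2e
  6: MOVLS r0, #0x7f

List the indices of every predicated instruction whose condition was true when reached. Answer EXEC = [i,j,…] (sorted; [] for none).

[0] flags=1000 → (cmp)
[1] flags=1000 CC?T → r3=0x7c
[2] flags=1000 LE?T → r1=0x7b
[3] flags=1000 LS?T → r4=0x39
[4] flags=0010 → (cmp)
[5] flags=0010 NE?T → r4=0x7e
[6] flags=0010 LS?F → skip

EXEC = [1,2,3,5]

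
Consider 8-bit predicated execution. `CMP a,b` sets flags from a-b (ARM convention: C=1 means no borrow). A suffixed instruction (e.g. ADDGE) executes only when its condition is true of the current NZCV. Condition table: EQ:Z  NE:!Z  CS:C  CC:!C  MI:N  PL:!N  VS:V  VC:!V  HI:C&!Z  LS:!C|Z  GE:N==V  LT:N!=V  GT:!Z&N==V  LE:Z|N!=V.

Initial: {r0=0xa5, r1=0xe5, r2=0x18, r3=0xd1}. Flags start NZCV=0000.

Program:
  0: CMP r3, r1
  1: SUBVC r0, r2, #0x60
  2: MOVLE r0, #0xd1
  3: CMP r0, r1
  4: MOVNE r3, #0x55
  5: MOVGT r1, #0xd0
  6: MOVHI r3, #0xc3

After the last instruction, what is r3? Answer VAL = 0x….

VAL = 0x55

0: ✓ CMP  NZCV=1000
1: ✓ SUBVC  r0←0xb8
2: ✓ MOVLE  r0←0xd1
3: ✓ CMP  NZCV=1000
4: ✓ MOVNE  r3←0x55
5: · MOVGT
6: · MOVHI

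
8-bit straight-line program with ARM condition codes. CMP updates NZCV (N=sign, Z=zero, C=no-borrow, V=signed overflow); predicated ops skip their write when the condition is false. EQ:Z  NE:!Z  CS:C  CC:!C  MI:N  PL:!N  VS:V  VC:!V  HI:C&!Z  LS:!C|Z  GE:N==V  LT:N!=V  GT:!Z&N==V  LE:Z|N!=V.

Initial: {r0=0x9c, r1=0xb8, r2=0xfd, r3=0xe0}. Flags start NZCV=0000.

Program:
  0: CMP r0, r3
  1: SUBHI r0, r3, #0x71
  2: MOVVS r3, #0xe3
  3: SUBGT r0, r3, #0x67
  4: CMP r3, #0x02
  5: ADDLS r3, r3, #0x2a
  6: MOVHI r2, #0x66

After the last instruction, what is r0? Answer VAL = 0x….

VAL = 0x9c

0: ✓ CMP  NZCV=1000
1: · SUBHI
2: · MOVVS
3: · SUBGT
4: ✓ CMP  NZCV=1010
5: · ADDLS
6: ✓ MOVHI  r2←0x66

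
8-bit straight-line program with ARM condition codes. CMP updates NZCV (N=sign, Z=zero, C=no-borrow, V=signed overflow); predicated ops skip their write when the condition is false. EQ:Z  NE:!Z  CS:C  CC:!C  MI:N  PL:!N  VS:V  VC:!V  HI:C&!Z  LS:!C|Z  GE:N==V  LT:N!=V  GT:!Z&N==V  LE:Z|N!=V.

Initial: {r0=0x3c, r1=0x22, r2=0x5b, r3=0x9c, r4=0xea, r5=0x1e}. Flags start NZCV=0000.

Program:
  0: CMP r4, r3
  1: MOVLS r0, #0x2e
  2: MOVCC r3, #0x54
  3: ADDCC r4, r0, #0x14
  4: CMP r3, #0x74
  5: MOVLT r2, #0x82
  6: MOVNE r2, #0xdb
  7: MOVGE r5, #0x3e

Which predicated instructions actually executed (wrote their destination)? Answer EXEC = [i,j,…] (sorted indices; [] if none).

0: ✓ CMP  NZCV=0010
1: · MOVLS
2: · MOVCC
3: · ADDCC
4: ✓ CMP  NZCV=0011
5: ✓ MOVLT  r2←0x82
6: ✓ MOVNE  r2←0xdb
7: · MOVGE

EXEC = [5,6]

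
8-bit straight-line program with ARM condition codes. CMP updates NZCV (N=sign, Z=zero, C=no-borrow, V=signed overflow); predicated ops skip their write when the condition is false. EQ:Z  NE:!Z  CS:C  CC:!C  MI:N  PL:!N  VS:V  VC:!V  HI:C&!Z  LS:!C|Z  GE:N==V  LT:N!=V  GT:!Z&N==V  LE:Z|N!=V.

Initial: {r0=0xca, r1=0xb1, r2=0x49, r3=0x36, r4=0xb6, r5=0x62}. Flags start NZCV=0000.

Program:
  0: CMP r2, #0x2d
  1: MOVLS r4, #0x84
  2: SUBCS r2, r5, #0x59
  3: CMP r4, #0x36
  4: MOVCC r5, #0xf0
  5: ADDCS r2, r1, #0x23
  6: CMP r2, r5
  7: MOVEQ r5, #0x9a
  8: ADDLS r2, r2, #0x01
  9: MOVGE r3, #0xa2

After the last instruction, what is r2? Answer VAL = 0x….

0: ✓ CMP  NZCV=0010
1: · MOVLS
2: ✓ SUBCS  r2←0x09
3: ✓ CMP  NZCV=1010
4: · MOVCC
5: ✓ ADDCS  r2←0xd4
6: ✓ CMP  NZCV=0011
7: · MOVEQ
8: · ADDLS
9: · MOVGE

VAL = 0xd4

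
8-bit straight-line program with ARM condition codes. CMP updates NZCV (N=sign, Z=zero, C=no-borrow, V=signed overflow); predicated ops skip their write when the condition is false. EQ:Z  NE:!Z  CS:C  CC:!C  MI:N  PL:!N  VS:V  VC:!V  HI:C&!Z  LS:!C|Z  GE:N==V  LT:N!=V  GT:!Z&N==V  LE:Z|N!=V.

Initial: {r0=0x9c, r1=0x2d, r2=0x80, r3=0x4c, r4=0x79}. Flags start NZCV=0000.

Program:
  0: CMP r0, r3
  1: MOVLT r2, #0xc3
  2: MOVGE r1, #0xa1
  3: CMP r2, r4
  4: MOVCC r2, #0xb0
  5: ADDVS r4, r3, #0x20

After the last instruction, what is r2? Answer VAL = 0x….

VAL = 0xc3

[0] flags=0011 → (cmp)
[1] flags=0011 LT?T → r2=0xc3
[2] flags=0011 GE?F → skip
[3] flags=0011 → (cmp)
[4] flags=0011 CC?F → skip
[5] flags=0011 VS?T → r4=0x6c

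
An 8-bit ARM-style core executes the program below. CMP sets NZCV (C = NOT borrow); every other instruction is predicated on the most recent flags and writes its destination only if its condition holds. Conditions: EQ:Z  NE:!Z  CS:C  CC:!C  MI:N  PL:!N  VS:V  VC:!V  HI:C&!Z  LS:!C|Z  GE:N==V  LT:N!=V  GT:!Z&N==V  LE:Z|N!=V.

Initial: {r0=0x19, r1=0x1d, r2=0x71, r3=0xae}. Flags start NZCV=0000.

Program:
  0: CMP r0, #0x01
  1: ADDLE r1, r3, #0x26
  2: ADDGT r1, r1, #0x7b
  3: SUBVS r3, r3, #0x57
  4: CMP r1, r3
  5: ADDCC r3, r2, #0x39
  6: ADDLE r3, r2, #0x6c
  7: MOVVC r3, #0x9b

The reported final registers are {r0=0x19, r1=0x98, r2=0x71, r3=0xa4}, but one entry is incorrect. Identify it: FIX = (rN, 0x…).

[0] flags=0010 → (cmp)
[1] flags=0010 LE?F → skip
[2] flags=0010 GT?T → r1=0x98
[3] flags=0010 VS?F → skip
[4] flags=1000 → (cmp)
[5] flags=1000 CC?T → r3=0xaa
[6] flags=1000 LE?T → r3=0xdd
[7] flags=1000 VC?T → r3=0x9b

FIX = (r3, 0x9b)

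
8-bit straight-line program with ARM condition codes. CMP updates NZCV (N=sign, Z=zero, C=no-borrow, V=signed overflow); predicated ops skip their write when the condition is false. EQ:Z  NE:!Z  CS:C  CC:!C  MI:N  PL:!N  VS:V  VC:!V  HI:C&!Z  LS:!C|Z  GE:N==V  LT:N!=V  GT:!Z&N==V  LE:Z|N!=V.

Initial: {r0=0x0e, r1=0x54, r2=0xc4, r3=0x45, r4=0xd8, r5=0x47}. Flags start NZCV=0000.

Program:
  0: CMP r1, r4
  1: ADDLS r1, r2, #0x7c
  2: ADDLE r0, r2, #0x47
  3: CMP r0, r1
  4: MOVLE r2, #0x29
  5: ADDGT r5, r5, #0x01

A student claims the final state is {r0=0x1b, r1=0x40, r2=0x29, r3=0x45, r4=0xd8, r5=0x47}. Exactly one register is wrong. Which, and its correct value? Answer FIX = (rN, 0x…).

FIX = (r0, 0x0e)

0: ✓ CMP  NZCV=0000
1: ✓ ADDLS  r1←0x40
2: · ADDLE
3: ✓ CMP  NZCV=1000
4: ✓ MOVLE  r2←0x29
5: · ADDGT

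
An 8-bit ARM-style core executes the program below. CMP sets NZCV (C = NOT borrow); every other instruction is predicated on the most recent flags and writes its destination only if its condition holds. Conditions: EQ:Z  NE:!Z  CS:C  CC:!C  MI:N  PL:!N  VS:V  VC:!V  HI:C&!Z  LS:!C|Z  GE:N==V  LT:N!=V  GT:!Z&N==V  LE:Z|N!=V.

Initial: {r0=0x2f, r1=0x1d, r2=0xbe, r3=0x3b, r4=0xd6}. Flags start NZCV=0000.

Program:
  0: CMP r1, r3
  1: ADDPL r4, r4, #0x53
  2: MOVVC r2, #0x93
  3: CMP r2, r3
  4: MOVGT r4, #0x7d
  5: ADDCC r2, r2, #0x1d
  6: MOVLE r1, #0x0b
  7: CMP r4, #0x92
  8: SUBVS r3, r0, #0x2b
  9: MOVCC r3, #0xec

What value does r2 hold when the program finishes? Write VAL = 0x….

[0] flags=1000 → (cmp)
[1] flags=1000 PL?F → skip
[2] flags=1000 VC?T → r2=0x93
[3] flags=0011 → (cmp)
[4] flags=0011 GT?F → skip
[5] flags=0011 CC?F → skip
[6] flags=0011 LE?T → r1=0x0b
[7] flags=0010 → (cmp)
[8] flags=0010 VS?F → skip
[9] flags=0010 CC?F → skip

VAL = 0x93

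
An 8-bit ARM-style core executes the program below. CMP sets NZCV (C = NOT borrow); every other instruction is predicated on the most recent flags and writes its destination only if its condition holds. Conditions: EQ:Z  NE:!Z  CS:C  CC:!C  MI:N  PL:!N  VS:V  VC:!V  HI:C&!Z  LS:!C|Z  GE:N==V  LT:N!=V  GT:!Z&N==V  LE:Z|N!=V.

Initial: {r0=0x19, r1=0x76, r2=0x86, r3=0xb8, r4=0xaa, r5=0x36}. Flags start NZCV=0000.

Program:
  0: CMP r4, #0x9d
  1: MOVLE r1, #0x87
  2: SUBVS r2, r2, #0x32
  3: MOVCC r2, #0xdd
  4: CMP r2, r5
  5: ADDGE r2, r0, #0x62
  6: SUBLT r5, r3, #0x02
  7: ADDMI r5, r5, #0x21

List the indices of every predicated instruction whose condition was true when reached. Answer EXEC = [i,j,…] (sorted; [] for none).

[0] flags=0010 → (cmp)
[1] flags=0010 LE?F → skip
[2] flags=0010 VS?F → skip
[3] flags=0010 CC?F → skip
[4] flags=0011 → (cmp)
[5] flags=0011 GE?F → skip
[6] flags=0011 LT?T → r5=0xb6
[7] flags=0011 MI?F → skip

EXEC = [6]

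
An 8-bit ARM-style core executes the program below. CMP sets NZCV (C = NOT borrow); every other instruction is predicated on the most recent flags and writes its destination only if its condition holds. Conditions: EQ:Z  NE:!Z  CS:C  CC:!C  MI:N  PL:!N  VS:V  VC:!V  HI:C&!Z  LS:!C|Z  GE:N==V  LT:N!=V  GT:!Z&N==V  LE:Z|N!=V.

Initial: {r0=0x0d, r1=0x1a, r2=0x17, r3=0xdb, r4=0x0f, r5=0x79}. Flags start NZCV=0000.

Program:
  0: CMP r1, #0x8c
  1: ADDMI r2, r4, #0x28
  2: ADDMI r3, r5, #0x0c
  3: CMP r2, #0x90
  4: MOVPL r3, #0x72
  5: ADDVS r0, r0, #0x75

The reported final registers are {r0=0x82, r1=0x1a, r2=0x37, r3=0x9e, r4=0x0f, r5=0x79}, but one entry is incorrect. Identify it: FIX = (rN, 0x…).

FIX = (r3, 0x85)

0: ✓ CMP  NZCV=1001
1: ✓ ADDMI  r2←0x37
2: ✓ ADDMI  r3←0x85
3: ✓ CMP  NZCV=1001
4: · MOVPL
5: ✓ ADDVS  r0←0x82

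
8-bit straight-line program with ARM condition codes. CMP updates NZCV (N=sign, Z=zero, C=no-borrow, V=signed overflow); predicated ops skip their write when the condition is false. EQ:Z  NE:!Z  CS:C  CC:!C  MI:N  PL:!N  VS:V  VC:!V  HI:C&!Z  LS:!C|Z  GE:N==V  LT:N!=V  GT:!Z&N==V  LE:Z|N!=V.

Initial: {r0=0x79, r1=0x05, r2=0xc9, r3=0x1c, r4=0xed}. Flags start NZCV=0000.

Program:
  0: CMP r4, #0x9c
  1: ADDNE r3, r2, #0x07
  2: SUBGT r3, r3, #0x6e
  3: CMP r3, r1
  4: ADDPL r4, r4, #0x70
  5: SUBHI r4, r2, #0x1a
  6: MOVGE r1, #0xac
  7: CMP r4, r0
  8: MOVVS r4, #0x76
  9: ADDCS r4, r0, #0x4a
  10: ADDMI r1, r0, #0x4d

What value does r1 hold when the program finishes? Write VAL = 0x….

[0] flags=0010 → (cmp)
[1] flags=0010 NE?T → r3=0xd0
[2] flags=0010 GT?T → r3=0x62
[3] flags=0010 → (cmp)
[4] flags=0010 PL?T → r4=0x5d
[5] flags=0010 HI?T → r4=0xaf
[6] flags=0010 GE?T → r1=0xac
[7] flags=0011 → (cmp)
[8] flags=0011 VS?T → r4=0x76
[9] flags=0011 CS?T → r4=0xc3
[10] flags=0011 MI?F → skip

VAL = 0xac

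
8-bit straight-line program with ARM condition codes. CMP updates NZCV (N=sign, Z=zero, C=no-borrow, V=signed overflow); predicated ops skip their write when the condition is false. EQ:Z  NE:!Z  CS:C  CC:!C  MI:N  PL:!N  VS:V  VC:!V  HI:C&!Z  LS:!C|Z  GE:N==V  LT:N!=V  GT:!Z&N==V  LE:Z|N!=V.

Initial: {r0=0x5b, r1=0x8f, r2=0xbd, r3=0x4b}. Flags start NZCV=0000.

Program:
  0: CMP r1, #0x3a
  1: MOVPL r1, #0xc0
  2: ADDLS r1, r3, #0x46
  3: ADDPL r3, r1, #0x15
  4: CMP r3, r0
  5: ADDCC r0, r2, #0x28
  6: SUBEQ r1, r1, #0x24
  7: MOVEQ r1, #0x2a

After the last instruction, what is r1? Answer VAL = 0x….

VAL = 0xc0

[0] flags=0011 → (cmp)
[1] flags=0011 PL?T → r1=0xc0
[2] flags=0011 LS?F → skip
[3] flags=0011 PL?T → r3=0xd5
[4] flags=0011 → (cmp)
[5] flags=0011 CC?F → skip
[6] flags=0011 EQ?F → skip
[7] flags=0011 EQ?F → skip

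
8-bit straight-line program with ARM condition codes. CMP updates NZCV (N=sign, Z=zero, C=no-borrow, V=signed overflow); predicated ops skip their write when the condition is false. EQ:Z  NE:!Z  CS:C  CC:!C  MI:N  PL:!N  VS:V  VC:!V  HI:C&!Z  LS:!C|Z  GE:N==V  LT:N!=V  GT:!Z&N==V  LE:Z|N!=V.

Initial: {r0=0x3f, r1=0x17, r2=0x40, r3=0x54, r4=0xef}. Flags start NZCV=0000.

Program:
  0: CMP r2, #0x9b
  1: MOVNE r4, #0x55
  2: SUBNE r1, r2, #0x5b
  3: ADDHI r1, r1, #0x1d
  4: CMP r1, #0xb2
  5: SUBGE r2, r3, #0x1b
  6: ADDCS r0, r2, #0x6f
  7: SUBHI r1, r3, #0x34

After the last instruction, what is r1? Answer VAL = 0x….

0: ✓ CMP  NZCV=1001
1: ✓ MOVNE  r4←0x55
2: ✓ SUBNE  r1←0xe5
3: · ADDHI
4: ✓ CMP  NZCV=0010
5: ✓ SUBGE  r2←0x39
6: ✓ ADDCS  r0←0xa8
7: ✓ SUBHI  r1←0x20

VAL = 0x20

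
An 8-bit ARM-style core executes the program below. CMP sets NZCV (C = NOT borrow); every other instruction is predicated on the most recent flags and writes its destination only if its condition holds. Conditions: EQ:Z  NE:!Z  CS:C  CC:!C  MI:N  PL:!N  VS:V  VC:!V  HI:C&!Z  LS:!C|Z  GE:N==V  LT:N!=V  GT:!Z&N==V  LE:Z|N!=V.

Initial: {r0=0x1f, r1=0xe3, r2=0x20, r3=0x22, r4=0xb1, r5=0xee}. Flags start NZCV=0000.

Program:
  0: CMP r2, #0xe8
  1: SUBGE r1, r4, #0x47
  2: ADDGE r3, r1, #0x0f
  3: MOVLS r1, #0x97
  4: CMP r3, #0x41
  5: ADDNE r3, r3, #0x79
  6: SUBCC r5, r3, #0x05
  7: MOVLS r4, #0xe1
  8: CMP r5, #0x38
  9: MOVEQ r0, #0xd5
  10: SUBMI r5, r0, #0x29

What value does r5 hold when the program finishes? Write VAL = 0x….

[0] flags=0000 → (cmp)
[1] flags=0000 GE?T → r1=0x6a
[2] flags=0000 GE?T → r3=0x79
[3] flags=0000 LS?T → r1=0x97
[4] flags=0010 → (cmp)
[5] flags=0010 NE?T → r3=0xf2
[6] flags=0010 CC?F → skip
[7] flags=0010 LS?F → skip
[8] flags=1010 → (cmp)
[9] flags=1010 EQ?F → skip
[10] flags=1010 MI?T → r5=0xf6

VAL = 0xf6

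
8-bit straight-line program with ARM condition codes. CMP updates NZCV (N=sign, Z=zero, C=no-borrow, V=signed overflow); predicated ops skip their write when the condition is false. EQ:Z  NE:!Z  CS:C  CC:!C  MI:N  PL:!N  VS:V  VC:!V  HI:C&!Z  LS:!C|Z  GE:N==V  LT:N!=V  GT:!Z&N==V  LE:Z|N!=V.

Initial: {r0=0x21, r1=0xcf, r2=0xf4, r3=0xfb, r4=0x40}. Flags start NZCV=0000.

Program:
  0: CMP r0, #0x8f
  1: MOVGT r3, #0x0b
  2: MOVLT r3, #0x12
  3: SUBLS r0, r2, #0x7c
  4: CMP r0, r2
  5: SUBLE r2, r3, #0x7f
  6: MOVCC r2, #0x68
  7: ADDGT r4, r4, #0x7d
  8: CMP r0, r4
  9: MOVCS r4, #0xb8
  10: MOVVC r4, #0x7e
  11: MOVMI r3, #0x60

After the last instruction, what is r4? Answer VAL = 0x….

VAL = 0xbd

[0] flags=1001 → (cmp)
[1] flags=1001 GT?T → r3=0x0b
[2] flags=1001 LT?F → skip
[3] flags=1001 LS?T → r0=0x78
[4] flags=1001 → (cmp)
[5] flags=1001 LE?F → skip
[6] flags=1001 CC?T → r2=0x68
[7] flags=1001 GT?T → r4=0xbd
[8] flags=1001 → (cmp)
[9] flags=1001 CS?F → skip
[10] flags=1001 VC?F → skip
[11] flags=1001 MI?T → r3=0x60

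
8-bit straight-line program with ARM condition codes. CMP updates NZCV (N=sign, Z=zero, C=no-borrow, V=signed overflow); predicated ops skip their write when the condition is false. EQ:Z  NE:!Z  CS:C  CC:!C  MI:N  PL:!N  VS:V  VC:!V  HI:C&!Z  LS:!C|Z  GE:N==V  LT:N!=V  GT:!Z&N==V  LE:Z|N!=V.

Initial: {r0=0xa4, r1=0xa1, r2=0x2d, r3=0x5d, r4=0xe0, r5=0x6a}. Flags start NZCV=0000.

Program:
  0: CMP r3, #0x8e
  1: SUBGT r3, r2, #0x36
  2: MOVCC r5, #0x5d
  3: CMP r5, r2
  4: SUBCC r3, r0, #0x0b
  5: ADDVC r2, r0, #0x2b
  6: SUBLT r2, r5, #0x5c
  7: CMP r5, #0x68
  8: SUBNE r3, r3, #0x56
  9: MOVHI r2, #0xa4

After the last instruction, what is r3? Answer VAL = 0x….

VAL = 0xa1

[0] flags=1001 → (cmp)
[1] flags=1001 GT?T → r3=0xf7
[2] flags=1001 CC?T → r5=0x5d
[3] flags=0010 → (cmp)
[4] flags=0010 CC?F → skip
[5] flags=0010 VC?T → r2=0xcf
[6] flags=0010 LT?F → skip
[7] flags=1000 → (cmp)
[8] flags=1000 NE?T → r3=0xa1
[9] flags=1000 HI?F → skip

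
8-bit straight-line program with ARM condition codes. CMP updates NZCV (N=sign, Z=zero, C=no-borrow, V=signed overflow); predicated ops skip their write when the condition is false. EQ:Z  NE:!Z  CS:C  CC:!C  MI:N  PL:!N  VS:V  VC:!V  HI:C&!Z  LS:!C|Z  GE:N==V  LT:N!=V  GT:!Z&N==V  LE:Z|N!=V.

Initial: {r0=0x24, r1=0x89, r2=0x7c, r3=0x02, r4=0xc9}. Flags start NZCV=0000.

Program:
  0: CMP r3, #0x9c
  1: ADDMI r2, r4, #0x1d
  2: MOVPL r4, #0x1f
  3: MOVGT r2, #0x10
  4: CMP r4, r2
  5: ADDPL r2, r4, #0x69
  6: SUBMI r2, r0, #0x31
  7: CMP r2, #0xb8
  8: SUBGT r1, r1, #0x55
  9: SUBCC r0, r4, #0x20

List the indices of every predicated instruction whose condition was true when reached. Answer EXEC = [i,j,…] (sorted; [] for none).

EXEC = [2,3,5,9]

0: ✓ CMP  NZCV=0000
1: · ADDMI
2: ✓ MOVPL  r4←0x1f
3: ✓ MOVGT  r2←0x10
4: ✓ CMP  NZCV=0010
5: ✓ ADDPL  r2←0x88
6: · SUBMI
7: ✓ CMP  NZCV=1000
8: · SUBGT
9: ✓ SUBCC  r0←0xff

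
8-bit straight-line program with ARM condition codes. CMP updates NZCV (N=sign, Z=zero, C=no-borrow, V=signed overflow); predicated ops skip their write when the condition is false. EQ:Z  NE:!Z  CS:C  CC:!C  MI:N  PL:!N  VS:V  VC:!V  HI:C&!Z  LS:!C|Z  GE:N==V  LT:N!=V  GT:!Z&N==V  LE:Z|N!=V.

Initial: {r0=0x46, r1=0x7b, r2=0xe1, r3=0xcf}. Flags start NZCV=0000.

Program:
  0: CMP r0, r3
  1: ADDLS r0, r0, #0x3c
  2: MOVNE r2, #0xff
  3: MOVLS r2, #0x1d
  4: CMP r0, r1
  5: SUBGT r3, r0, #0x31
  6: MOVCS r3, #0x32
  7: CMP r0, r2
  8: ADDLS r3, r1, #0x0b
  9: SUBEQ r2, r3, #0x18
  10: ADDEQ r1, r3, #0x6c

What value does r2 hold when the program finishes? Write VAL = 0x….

0: ✓ CMP  NZCV=0000
1: ✓ ADDLS  r0←0x82
2: ✓ MOVNE  r2←0xff
3: ✓ MOVLS  r2←0x1d
4: ✓ CMP  NZCV=0011
5: · SUBGT
6: ✓ MOVCS  r3←0x32
7: ✓ CMP  NZCV=0011
8: · ADDLS
9: · SUBEQ
10: · ADDEQ

VAL = 0x1d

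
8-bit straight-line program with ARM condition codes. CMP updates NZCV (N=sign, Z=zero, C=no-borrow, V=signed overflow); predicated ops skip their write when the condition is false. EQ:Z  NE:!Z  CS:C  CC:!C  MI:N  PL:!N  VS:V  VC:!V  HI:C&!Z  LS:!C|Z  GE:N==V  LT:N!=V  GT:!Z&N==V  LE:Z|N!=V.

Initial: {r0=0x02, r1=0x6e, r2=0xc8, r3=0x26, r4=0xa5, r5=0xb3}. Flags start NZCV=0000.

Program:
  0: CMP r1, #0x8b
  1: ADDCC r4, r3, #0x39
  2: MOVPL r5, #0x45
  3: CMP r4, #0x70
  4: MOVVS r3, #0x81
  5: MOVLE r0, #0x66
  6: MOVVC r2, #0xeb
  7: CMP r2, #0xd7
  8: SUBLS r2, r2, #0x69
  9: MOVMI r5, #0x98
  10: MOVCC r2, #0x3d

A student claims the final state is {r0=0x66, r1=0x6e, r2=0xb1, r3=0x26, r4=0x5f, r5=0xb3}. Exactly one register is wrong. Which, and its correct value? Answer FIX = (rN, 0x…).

0: ✓ CMP  NZCV=1001
1: ✓ ADDCC  r4←0x5f
2: · MOVPL
3: ✓ CMP  NZCV=1000
4: · MOVVS
5: ✓ MOVLE  r0←0x66
6: ✓ MOVVC  r2←0xeb
7: ✓ CMP  NZCV=0010
8: · SUBLS
9: · MOVMI
10: · MOVCC

FIX = (r2, 0xeb)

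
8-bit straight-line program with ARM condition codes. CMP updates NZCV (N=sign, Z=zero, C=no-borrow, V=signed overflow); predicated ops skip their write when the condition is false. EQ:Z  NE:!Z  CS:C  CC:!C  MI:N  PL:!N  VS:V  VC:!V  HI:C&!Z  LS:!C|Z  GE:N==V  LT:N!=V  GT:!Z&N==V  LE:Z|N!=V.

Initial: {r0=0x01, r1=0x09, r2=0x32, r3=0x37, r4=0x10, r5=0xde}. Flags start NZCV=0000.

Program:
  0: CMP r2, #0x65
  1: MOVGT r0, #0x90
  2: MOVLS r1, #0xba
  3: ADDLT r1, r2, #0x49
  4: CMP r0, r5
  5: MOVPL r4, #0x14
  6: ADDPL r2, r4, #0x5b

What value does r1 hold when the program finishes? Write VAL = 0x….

0: ✓ CMP  NZCV=1000
1: · MOVGT
2: ✓ MOVLS  r1←0xba
3: ✓ ADDLT  r1←0x7b
4: ✓ CMP  NZCV=0000
5: ✓ MOVPL  r4←0x14
6: ✓ ADDPL  r2←0x6f

VAL = 0x7b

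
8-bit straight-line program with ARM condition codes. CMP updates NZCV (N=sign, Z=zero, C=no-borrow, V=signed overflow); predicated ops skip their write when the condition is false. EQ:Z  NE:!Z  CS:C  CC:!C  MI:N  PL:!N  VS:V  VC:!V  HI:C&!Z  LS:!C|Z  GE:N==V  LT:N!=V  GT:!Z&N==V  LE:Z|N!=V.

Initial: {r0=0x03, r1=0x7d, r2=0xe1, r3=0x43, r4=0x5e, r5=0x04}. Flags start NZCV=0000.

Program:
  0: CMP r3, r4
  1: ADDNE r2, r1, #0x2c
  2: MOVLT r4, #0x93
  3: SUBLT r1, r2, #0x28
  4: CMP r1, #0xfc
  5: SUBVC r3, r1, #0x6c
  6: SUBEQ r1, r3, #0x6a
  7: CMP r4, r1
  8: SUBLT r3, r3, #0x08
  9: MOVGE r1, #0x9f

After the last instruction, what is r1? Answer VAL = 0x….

VAL = 0x9f

0: ✓ CMP  NZCV=1000
1: ✓ ADDNE  r2←0xa9
2: ✓ MOVLT  r4←0x93
3: ✓ SUBLT  r1←0x81
4: ✓ CMP  NZCV=1000
5: ✓ SUBVC  r3←0x15
6: · SUBEQ
7: ✓ CMP  NZCV=0010
8: · SUBLT
9: ✓ MOVGE  r1←0x9f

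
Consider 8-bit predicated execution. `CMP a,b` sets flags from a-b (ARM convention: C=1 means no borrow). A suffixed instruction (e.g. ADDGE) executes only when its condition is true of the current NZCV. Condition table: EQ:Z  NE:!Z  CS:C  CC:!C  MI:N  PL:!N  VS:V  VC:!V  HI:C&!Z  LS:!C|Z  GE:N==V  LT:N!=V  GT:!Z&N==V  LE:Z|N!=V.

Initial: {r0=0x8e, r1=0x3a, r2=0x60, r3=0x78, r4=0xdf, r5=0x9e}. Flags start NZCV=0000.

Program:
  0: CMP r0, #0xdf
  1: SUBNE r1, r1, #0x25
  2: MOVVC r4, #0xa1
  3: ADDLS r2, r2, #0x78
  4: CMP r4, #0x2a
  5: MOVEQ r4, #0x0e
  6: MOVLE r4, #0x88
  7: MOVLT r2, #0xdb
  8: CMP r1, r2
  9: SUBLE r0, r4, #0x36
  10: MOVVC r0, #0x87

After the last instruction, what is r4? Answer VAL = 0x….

VAL = 0x88

[0] flags=1000 → (cmp)
[1] flags=1000 NE?T → r1=0x15
[2] flags=1000 VC?T → r4=0xa1
[3] flags=1000 LS?T → r2=0xd8
[4] flags=0011 → (cmp)
[5] flags=0011 EQ?F → skip
[6] flags=0011 LE?T → r4=0x88
[7] flags=0011 LT?T → r2=0xdb
[8] flags=0000 → (cmp)
[9] flags=0000 LE?F → skip
[10] flags=0000 VC?T → r0=0x87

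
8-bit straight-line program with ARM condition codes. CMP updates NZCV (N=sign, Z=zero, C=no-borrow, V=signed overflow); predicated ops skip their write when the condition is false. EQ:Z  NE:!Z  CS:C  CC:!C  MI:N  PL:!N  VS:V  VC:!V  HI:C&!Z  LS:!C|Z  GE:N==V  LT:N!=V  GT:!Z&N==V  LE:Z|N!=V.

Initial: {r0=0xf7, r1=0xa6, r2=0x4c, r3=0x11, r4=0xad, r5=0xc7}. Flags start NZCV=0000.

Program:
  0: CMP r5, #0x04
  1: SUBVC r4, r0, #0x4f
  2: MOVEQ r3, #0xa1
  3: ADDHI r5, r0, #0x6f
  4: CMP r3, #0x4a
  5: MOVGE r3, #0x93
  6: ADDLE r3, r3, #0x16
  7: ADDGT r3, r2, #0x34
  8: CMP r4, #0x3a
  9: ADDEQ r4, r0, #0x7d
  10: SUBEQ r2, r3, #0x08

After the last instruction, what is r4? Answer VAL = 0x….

VAL = 0xa8

[0] flags=1010 → (cmp)
[1] flags=1010 VC?T → r4=0xa8
[2] flags=1010 EQ?F → skip
[3] flags=1010 HI?T → r5=0x66
[4] flags=1000 → (cmp)
[5] flags=1000 GE?F → skip
[6] flags=1000 LE?T → r3=0x27
[7] flags=1000 GT?F → skip
[8] flags=0011 → (cmp)
[9] flags=0011 EQ?F → skip
[10] flags=0011 EQ?F → skip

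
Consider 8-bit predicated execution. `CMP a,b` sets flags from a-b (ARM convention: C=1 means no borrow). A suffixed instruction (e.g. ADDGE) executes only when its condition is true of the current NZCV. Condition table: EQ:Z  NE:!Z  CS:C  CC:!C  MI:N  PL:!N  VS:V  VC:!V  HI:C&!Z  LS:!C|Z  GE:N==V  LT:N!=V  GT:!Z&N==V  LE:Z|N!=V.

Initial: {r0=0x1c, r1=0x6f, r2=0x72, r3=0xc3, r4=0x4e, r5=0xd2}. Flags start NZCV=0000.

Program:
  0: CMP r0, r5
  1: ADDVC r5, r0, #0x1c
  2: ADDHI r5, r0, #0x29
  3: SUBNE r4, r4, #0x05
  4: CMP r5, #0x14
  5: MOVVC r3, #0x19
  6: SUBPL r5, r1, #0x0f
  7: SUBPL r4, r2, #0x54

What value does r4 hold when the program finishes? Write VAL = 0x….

[0] flags=0000 → (cmp)
[1] flags=0000 VC?T → r5=0x38
[2] flags=0000 HI?F → skip
[3] flags=0000 NE?T → r4=0x49
[4] flags=0010 → (cmp)
[5] flags=0010 VC?T → r3=0x19
[6] flags=0010 PL?T → r5=0x60
[7] flags=0010 PL?T → r4=0x1e

VAL = 0x1e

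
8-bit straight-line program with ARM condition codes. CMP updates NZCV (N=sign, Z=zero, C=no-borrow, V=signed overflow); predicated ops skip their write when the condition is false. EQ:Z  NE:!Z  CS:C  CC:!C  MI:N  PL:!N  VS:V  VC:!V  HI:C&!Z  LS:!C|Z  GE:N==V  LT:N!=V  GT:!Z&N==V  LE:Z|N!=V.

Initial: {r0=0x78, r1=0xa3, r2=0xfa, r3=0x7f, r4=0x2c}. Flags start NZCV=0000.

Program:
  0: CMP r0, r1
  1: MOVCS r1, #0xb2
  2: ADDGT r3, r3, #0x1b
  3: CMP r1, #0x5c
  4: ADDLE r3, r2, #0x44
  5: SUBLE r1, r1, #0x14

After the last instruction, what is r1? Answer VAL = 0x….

VAL = 0x8f

[0] flags=1001 → (cmp)
[1] flags=1001 CS?F → skip
[2] flags=1001 GT?T → r3=0x9a
[3] flags=0011 → (cmp)
[4] flags=0011 LE?T → r3=0x3e
[5] flags=0011 LE?T → r1=0x8f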